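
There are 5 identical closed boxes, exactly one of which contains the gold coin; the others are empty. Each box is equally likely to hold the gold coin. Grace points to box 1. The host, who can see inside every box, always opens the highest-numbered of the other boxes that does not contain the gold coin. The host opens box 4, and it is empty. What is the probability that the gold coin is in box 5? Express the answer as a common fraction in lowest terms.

1

Apply Bayes' rule, conditioning on where the gold coin actually is.
If it is in any of boxes 1, 2, and 3 (prior 1/5 each): the host would have opened box 5 instead, probability 0; weight (1/5)·0 = 0 each.
If it is in box 4 (prior 1/5): the host opened box 4, so this case is ruled out; weight (1/5)·0 = 0.
If it is in box 5 (prior 1/5): box 4 is the highest-numbered option available, probability 1; weight (1/5)·1 = 1/5.
The weights sum to 1/5.
So P(the gold coin in box 5 | the host opened box 4) = (1/5) / (1/5) = 1.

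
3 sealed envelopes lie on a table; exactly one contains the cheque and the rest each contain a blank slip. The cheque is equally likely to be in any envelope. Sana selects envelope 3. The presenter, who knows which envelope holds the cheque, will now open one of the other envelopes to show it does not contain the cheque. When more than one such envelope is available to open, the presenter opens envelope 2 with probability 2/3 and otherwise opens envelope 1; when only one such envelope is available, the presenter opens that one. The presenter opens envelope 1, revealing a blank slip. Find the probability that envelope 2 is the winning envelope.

Condition on the true location of the cheque.
If it is in envelope 1 (prior 1/3): the presenter opened envelope 1, so this case is ruled out; weight (1/3)·0 = 0.
If it is in envelope 2 (prior 1/3): only envelope 1 is available, probability 1; weight (1/3)·1 = 1/3.
If it is in envelope 3 (prior 1/3): envelope 2 is available but not opened, probability 1/3; weight (1/3)·(1/3) = 1/9.
The weights sum to 4/9.
So P(the cheque in envelope 2 | the presenter opened envelope 1) = (1/3) / (4/9) = 3/4.

3/4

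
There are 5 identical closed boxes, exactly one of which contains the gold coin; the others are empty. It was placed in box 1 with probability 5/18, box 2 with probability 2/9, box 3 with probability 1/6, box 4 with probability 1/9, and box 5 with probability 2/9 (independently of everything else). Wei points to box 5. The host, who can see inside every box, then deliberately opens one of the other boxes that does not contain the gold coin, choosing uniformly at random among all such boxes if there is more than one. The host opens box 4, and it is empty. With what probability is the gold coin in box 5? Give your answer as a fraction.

Apply Bayes' rule, conditioning on where the gold coin actually is.
If it is in box 1 (prior 5/18): the host has 3 equally likely choices, so probability 1/3; weight (5/18)·(1/3) = 5/54.
If it is in box 2 (prior 2/9): the host has 3 equally likely choices, so probability 1/3; weight (2/9)·(1/3) = 2/27.
If it is in box 3 (prior 1/6): the host has 3 equally likely choices, so probability 1/3; weight (1/6)·(1/3) = 1/18.
If it is in box 4 (prior 1/9): the host opened box 4, so this case is ruled out; weight (1/9)·0 = 0.
If it is in box 5 (prior 2/9): the host has 4 equally likely choices, so probability 1/4; weight (2/9)·(1/4) = 1/18.
The weights sum to 5/18.
So P(the gold coin in box 5 | the host opened box 4) = (1/18) / (5/18) = 1/5.

1/5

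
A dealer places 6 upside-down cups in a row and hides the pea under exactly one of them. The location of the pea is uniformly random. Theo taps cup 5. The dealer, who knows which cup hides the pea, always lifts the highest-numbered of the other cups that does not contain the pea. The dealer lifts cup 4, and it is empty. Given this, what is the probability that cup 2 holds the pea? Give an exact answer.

0

Consider each possible location of the pea in turn.
If it is under any of cups 1, 2, 3, and 5 (prior 1/6 each): the dealer would have opened cup 6 instead, probability 0; weight (1/6)·0 = 0 each.
If it is under cup 4 (prior 1/6): the dealer opened cup 4, so this case is ruled out; weight (1/6)·0 = 0.
If it is under cup 6 (prior 1/6): cup 4 is the highest-numbered option available, probability 1; weight (1/6)·1 = 1/6.
The weights sum to 1/6.
So P(the pea under cup 2 | the dealer opened cup 4) = 0 / (1/6) = 0.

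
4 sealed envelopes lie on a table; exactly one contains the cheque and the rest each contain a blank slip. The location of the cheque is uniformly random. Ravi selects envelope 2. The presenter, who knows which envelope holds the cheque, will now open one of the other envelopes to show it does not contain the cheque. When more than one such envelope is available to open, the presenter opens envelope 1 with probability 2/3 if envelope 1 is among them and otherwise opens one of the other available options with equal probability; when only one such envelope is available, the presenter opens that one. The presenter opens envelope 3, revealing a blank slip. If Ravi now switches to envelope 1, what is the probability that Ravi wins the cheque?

1/2

Consider each possible location of the cheque in turn.
If it is in envelope 1 (prior 1/4): envelope 1 holds the prize so is unavailable; the presenter chooses uniformly among the 2 others, probability 1/2; weight (1/4)·(1/2) = 1/8.
If it is in envelope 2 (prior 1/4): envelope 1 is available but not opened; envelope 3 gets probability (1 − 2/3)/2 = 1/6; weight (1/4)·(1/6) = 1/24.
If it is in envelope 3 (prior 1/4): the presenter opened envelope 3, so this case is ruled out; weight (1/4)·0 = 0.
If it is in envelope 4 (prior 1/4): envelope 1 is available but not opened, probability 1/3; weight (1/4)·(1/3) = 1/12.
The weights sum to 1/4.
So P(the cheque in envelope 1 | the presenter opened envelope 3) = (1/8) / (1/4) = 1/2.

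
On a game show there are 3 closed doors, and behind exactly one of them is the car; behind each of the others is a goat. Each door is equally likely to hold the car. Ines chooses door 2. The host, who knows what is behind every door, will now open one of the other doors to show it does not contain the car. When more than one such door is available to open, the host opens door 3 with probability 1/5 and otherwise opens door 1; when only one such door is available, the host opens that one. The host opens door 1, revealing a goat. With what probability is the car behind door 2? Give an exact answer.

4/9

Apply Bayes' rule, conditioning on where the car actually is.
If it is behind door 1 (prior 1/3): the host opened door 1, so this case is ruled out; weight (1/3)·0 = 0.
If it is behind door 2 (prior 1/3): door 3 is available but not opened, probability 4/5; weight (1/3)·(4/5) = 4/15.
If it is behind door 3 (prior 1/3): only door 1 is available, probability 1; weight (1/3)·1 = 1/3.
The weights sum to 3/5.
So P(the car behind door 2 | the host opened door 1) = (4/15) / (3/5) = 4/9.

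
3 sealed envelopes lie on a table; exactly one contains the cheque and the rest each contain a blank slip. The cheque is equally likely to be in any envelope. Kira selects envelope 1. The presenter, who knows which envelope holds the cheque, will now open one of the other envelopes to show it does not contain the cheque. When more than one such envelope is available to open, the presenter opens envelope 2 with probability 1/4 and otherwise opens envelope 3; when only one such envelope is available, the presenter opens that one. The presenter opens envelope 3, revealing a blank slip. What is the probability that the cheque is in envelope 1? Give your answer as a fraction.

Condition on the true location of the cheque.
If it is in envelope 1 (prior 1/3): envelope 2 is available but not opened, probability 3/4; weight (1/3)·(3/4) = 1/4.
If it is in envelope 2 (prior 1/3): only envelope 3 is available, probability 1; weight (1/3)·1 = 1/3.
If it is in envelope 3 (prior 1/3): the presenter opened envelope 3, so this case is ruled out; weight (1/3)·0 = 0.
The weights sum to 7/12.
So P(the cheque in envelope 1 | the presenter opened envelope 3) = (1/4) / (7/12) = 3/7.

3/7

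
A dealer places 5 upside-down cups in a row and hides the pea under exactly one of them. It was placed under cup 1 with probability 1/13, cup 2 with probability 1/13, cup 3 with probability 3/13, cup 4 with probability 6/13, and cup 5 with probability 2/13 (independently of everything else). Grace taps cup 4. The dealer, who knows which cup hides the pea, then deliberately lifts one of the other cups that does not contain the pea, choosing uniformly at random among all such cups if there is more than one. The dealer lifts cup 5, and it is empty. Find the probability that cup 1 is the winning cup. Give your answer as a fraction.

2/19

Apply Bayes' rule, conditioning on where the pea actually is.
If it is under either of cups 1 and 2 (prior 1/13 each): the dealer has 3 equally likely choices, so probability 1/3; weight (1/13)·(1/3) = 1/39 each.
If it is under cup 3 (prior 3/13): the dealer has 3 equally likely choices, so probability 1/3; weight (3/13)·(1/3) = 1/13.
If it is under cup 4 (prior 6/13): the dealer has 4 equally likely choices, so probability 1/4; weight (6/13)·(1/4) = 3/26.
If it is under cup 5 (prior 2/13): the dealer opened cup 5, so this case is ruled out; weight (2/13)·0 = 0.
The weights sum to 19/78.
So P(the pea under cup 1 | the dealer opened cup 5) = (1/39) / (19/78) = 2/19.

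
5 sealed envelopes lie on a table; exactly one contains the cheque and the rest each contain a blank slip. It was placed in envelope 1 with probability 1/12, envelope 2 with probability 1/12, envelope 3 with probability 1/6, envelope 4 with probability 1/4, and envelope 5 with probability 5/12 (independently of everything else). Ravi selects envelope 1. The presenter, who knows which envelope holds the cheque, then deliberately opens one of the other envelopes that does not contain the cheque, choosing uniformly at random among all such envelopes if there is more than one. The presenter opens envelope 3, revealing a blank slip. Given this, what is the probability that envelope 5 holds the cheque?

Condition on the true location of the cheque.
If it is in envelope 1 (prior 1/12): the presenter has 4 equally likely choices, so probability 1/4; weight (1/12)·(1/4) = 1/48.
If it is in envelope 2 (prior 1/12): the presenter has 3 equally likely choices, so probability 1/3; weight (1/12)·(1/3) = 1/36.
If it is in envelope 3 (prior 1/6): the presenter opened envelope 3, so this case is ruled out; weight (1/6)·0 = 0.
If it is in envelope 4 (prior 1/4): the presenter has 3 equally likely choices, so probability 1/3; weight (1/4)·(1/3) = 1/12.
If it is in envelope 5 (prior 5/12): the presenter has 3 equally likely choices, so probability 1/3; weight (5/12)·(1/3) = 5/36.
The weights sum to 13/48.
So P(the cheque in envelope 5 | the presenter opened envelope 3) = (5/36) / (13/48) = 20/39.

20/39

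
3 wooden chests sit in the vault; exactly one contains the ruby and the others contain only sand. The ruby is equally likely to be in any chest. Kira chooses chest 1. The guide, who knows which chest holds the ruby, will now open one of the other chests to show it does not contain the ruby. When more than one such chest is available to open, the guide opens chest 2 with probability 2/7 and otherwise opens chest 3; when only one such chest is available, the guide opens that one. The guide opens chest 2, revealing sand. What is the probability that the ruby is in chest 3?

Condition on the true location of the ruby.
If it is in chest 1 (prior 1/3): chest 2 is available, opened with probability 2/7; weight (1/3)·(2/7) = 2/21.
If it is in chest 2 (prior 1/3): the guide opened chest 2, so this case is ruled out; weight (1/3)·0 = 0.
If it is in chest 3 (prior 1/3): only chest 2 is available, probability 1; weight (1/3)·1 = 1/3.
The weights sum to 3/7.
So P(the ruby in chest 3 | the guide opened chest 2) = (1/3) / (3/7) = 7/9.

7/9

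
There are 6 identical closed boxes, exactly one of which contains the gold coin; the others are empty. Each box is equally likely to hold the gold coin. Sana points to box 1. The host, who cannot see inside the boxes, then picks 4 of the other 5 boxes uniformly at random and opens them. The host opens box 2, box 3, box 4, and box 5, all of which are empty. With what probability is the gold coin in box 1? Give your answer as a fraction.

Condition on the true location of the gold coin.
If it is in either of boxes 1 and 6 (prior 1/6 each): the host picks exactly this set with probability 1/5 regardless, and none is the prize; weight (1/6)·(1/5) = 1/30 each.
If it is in any of boxes 2, 3, 4, and 5 (prior 1/6 each): that box was opened and seen not to hold the prize — ruled out; weight (1/6)·0 = 0 each.
The weights sum to 1/15.
So P(the gold coin in box 1 | the host opened box 2, box 3, box 4, and box 5) = (1/30) / (1/15) = 1/2.

1/2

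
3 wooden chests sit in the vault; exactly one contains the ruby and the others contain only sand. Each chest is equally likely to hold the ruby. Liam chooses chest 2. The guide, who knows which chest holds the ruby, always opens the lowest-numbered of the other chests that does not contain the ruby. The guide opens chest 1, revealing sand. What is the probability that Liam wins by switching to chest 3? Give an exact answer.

Condition on the true location of the ruby.
If it is in chest 1 (prior 1/3): the guide opened chest 1, so this case is ruled out; weight (1/3)·0 = 0.
If it is in either of chests 2 and 3 (prior 1/3 each): chest 1 is the lowest-numbered option available, probability 1; weight (1/3)·1 = 1/3 each.
The weights sum to 2/3.
So P(the ruby in chest 3 | the guide opened chest 1) = (1/3) / (2/3) = 1/2.

1/2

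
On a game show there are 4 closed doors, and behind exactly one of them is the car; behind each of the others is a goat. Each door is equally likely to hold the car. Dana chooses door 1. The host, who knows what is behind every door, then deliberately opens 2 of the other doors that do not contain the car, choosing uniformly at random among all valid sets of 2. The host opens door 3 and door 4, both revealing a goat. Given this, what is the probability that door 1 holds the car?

Consider each possible location of the car in turn.
If it is behind door 1 (prior 1/4): the host has 3 equally likely choices, so probability 1/3; weight (1/4)·(1/3) = 1/12.
If it is behind door 2 (prior 1/4): the host has no choice, probability 1; weight (1/4)·1 = 1/4.
If it is behind either of doors 3 and 4 (prior 1/4 each): that door was opened and seen not to hold the prize — ruled out; weight (1/4)·0 = 0 each.
The weights sum to 1/3.
So P(the car behind door 1 | the host opened door 3 and door 4) = (1/12) / (1/3) = 1/4.

1/4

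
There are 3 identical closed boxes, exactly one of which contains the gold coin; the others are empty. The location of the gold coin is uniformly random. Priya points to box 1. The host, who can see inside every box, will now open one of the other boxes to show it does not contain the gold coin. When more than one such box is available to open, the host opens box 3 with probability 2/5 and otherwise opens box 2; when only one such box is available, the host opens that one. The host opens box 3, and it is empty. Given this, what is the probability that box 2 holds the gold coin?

5/7

Condition on the true location of the gold coin.
If it is in box 1 (prior 1/3): box 3 is available, opened with probability 2/5; weight (1/3)·(2/5) = 2/15.
If it is in box 2 (prior 1/3): only box 3 is available, probability 1; weight (1/3)·1 = 1/3.
If it is in box 3 (prior 1/3): the host opened box 3, so this case is ruled out; weight (1/3)·0 = 0.
The weights sum to 7/15.
So P(the gold coin in box 2 | the host opened box 3) = (1/3) / (7/15) = 5/7.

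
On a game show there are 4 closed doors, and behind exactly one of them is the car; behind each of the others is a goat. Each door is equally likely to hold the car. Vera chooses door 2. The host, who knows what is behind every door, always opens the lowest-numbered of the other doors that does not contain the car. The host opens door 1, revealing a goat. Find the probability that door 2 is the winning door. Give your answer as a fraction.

Condition on the true location of the car.
If it is behind door 1 (prior 1/4): the host opened door 1, so this case is ruled out; weight (1/4)·0 = 0.
If it is behind any of doors 2, 3, and 4 (prior 1/4 each): door 1 is the lowest-numbered option available, probability 1; weight (1/4)·1 = 1/4 each.
The weights sum to 3/4.
So P(the car behind door 2 | the host opened door 1) = (1/4) / (3/4) = 1/3.

1/3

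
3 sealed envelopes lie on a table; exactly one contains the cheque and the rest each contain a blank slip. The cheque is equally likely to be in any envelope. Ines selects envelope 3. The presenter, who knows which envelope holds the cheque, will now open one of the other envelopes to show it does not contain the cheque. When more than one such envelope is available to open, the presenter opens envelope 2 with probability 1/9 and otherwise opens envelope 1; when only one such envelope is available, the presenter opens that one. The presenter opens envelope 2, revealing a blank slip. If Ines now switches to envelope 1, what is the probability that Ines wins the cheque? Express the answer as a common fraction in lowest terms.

9/10

Consider each possible location of the cheque in turn.
If it is in envelope 1 (prior 1/3): only envelope 2 is available, probability 1; weight (1/3)·1 = 1/3.
If it is in envelope 2 (prior 1/3): the presenter opened envelope 2, so this case is ruled out; weight (1/3)·0 = 0.
If it is in envelope 3 (prior 1/3): envelope 2 is available, opened with probability 1/9; weight (1/3)·(1/9) = 1/27.
The weights sum to 10/27.
So P(the cheque in envelope 1 | the presenter opened envelope 2) = (1/3) / (10/27) = 9/10.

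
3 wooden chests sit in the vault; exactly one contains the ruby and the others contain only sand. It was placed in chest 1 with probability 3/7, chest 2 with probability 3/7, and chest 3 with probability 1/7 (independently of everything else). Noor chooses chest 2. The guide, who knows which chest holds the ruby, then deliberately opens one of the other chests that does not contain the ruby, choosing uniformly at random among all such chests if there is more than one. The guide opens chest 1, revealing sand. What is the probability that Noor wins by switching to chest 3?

Consider each possible location of the ruby in turn.
If it is in chest 1 (prior 3/7): the guide opened chest 1, so this case is ruled out; weight (3/7)·0 = 0.
If it is in chest 2 (prior 3/7): the guide has 2 equally likely choices, so probability 1/2; weight (3/7)·(1/2) = 3/14.
If it is in chest 3 (prior 1/7): the guide has no choice, probability 1; weight (1/7)·1 = 1/7.
The weights sum to 5/14.
So P(the ruby in chest 3 | the guide opened chest 1) = (1/7) / (5/14) = 2/5.

2/5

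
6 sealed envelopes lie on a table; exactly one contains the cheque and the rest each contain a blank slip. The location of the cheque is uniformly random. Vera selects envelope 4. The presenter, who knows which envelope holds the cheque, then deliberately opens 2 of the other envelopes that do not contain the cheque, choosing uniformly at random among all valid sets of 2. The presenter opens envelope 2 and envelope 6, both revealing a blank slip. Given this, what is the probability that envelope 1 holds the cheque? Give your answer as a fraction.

Consider each possible location of the cheque in turn.
If it is in any of envelopes 1, 3, and 5 (prior 1/6 each): the presenter has 6 equally likely choices, so probability 1/6; weight (1/6)·(1/6) = 1/36 each.
If it is in either of envelopes 2 and 6 (prior 1/6 each): that envelope was opened and seen not to hold the prize — ruled out; weight (1/6)·0 = 0 each.
If it is in envelope 4 (prior 1/6): the presenter has 10 equally likely choices, so probability 1/10; weight (1/6)·(1/10) = 1/60.
The weights sum to 1/10.
So P(the cheque in envelope 1 | the presenter opened envelope 2 and envelope 6) = (1/36) / (1/10) = 5/18.

5/18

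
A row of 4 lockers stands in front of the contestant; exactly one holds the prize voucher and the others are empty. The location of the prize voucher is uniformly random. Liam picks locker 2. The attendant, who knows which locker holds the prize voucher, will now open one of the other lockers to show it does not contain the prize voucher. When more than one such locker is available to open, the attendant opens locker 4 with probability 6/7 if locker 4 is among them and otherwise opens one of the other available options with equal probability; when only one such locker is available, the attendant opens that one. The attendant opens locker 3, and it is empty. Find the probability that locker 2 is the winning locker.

Apply Bayes' rule, conditioning on where the prize voucher actually is.
If it is in locker 1 (prior 1/4): locker 4 is available but not opened, probability 1/7; weight (1/4)·(1/7) = 1/28.
If it is in locker 2 (prior 1/4): locker 4 is available but not opened; locker 3 gets probability (1 − 6/7)/2 = 1/14; weight (1/4)·(1/14) = 1/56.
If it is in locker 3 (prior 1/4): the attendant opened locker 3, so this case is ruled out; weight (1/4)·0 = 0.
If it is in locker 4 (prior 1/4): locker 4 holds the prize so is unavailable; the attendant chooses uniformly among the 2 others, probability 1/2; weight (1/4)·(1/2) = 1/8.
The weights sum to 5/28.
So P(the prize voucher in locker 2 | the attendant opened locker 3) = (1/56) / (5/28) = 1/10.

1/10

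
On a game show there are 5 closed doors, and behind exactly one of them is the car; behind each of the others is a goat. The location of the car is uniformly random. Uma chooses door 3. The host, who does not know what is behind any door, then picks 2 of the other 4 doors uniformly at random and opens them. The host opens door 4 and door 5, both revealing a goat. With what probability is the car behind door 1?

Because the host chose which doors to open without knowing where the car is, the choice is independent of the prize location. Learning that none of the 2 opened doors holds the car simply rules out those 2 locations and leaves the remaining 3 doors still equally likely by symmetry.
So P(the car behind door 1) = 1/3.

1/3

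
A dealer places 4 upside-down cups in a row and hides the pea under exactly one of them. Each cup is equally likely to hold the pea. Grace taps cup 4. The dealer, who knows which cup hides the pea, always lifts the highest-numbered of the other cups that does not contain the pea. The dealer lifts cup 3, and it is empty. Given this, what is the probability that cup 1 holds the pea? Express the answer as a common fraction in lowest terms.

Consider each possible location of the pea in turn.
If it is under any of cups 1, 2, and 4 (prior 1/4 each): cup 3 is the highest-numbered option available, probability 1; weight (1/4)·1 = 1/4 each.
If it is under cup 3 (prior 1/4): the dealer opened cup 3, so this case is ruled out; weight (1/4)·0 = 0.
The weights sum to 3/4.
So P(the pea under cup 1 | the dealer opened cup 3) = (1/4) / (3/4) = 1/3.

1/3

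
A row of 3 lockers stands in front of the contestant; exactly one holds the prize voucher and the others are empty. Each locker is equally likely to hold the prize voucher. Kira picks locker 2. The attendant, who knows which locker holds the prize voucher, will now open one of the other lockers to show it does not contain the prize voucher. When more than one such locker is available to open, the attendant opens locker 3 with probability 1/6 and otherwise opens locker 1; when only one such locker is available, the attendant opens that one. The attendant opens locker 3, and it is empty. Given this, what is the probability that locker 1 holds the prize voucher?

6/7

Consider each possible location of the prize voucher in turn.
If it is in locker 1 (prior 1/3): only locker 3 is available, probability 1; weight (1/3)·1 = 1/3.
If it is in locker 2 (prior 1/3): locker 3 is available, opened with probability 1/6; weight (1/3)·(1/6) = 1/18.
If it is in locker 3 (prior 1/3): the attendant opened locker 3, so this case is ruled out; weight (1/3)·0 = 0.
The weights sum to 7/18.
So P(the prize voucher in locker 1 | the attendant opened locker 3) = (1/3) / (7/18) = 6/7.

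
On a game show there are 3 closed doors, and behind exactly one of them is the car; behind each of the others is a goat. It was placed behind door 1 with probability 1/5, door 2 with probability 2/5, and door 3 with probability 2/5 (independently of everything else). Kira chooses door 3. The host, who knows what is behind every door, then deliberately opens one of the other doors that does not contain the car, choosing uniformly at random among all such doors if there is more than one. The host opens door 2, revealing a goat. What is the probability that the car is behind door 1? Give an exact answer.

1/2

Condition on the true location of the car.
If it is behind door 1 (prior 1/5): the host has no choice, probability 1; weight (1/5)·1 = 1/5.
If it is behind door 2 (prior 2/5): the host opened door 2, so this case is ruled out; weight (2/5)·0 = 0.
If it is behind door 3 (prior 2/5): the host has 2 equally likely choices, so probability 1/2; weight (2/5)·(1/2) = 1/5.
The weights sum to 2/5.
So P(the car behind door 1 | the host opened door 2) = (1/5) / (2/5) = 1/2.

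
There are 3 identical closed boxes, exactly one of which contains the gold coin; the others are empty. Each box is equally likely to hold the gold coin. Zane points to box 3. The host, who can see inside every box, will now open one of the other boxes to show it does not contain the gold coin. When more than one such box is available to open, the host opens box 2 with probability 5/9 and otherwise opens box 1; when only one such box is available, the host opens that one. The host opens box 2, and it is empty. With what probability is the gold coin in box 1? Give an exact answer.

Apply Bayes' rule, conditioning on where the gold coin actually is.
If it is in box 1 (prior 1/3): only box 2 is available, probability 1; weight (1/3)·1 = 1/3.
If it is in box 2 (prior 1/3): the host opened box 2, so this case is ruled out; weight (1/3)·0 = 0.
If it is in box 3 (prior 1/3): box 2 is available, opened with probability 5/9; weight (1/3)·(5/9) = 5/27.
The weights sum to 14/27.
So P(the gold coin in box 1 | the host opened box 2) = (1/3) / (14/27) = 9/14.

9/14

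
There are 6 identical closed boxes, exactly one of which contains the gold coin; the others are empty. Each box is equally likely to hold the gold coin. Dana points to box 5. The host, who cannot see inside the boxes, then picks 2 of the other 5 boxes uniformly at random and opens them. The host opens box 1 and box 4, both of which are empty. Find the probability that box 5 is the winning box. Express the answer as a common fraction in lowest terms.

1/4

Consider each possible location of the gold coin in turn.
If it is in either of boxes 1 and 4 (prior 1/6 each): that box was opened and seen not to hold the prize — ruled out; weight (1/6)·0 = 0 each.
If it is in any of boxes 2, 3, 5, and 6 (prior 1/6 each): the host picks exactly this set with probability 1/10 regardless, and none is the prize; weight (1/6)·(1/10) = 1/60 each.
The weights sum to 1/15.
So P(the gold coin in box 5 | the host opened box 1 and box 4) = (1/60) / (1/15) = 1/4.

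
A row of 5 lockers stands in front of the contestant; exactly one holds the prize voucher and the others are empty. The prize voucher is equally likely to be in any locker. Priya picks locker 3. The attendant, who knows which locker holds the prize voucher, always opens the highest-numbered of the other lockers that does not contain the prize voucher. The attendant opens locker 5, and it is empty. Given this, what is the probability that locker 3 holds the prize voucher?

1/4

Consider each possible location of the prize voucher in turn.
If it is in any of lockers 1, 2, 3, and 4 (prior 1/5 each): locker 5 is the highest-numbered option available, probability 1; weight (1/5)·1 = 1/5 each.
If it is in locker 5 (prior 1/5): the attendant opened locker 5, so this case is ruled out; weight (1/5)·0 = 0.
The weights sum to 4/5.
So P(the prize voucher in locker 3 | the attendant opened locker 5) = (1/5) / (4/5) = 1/4.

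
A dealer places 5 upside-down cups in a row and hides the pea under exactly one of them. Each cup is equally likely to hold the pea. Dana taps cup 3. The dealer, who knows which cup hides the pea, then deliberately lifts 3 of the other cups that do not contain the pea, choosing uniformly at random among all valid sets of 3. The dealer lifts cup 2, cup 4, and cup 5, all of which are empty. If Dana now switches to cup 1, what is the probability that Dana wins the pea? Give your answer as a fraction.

4/5

Apply Bayes' rule, conditioning on where the pea actually is.
If it is under cup 1 (prior 1/5): the dealer has no choice, probability 1; weight (1/5)·1 = 1/5.
If it is under any of cups 2, 4, and 5 (prior 1/5 each): that cup was opened and seen not to hold the prize — ruled out; weight (1/5)·0 = 0 each.
If it is under cup 3 (prior 1/5): the dealer has 4 equally likely choices, so probability 1/4; weight (1/5)·(1/4) = 1/20.
The weights sum to 1/4.
So P(the pea under cup 1 | the dealer opened cup 2, cup 4, and cup 5) = (1/5) / (1/4) = 4/5.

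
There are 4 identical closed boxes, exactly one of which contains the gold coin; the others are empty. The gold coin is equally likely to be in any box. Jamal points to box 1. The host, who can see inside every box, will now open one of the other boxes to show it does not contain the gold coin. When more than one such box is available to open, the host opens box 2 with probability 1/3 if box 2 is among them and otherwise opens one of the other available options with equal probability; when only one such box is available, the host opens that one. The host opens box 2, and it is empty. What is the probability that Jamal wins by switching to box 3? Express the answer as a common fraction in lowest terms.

1/3

Apply Bayes' rule, conditioning on where the gold coin actually is.
If it is in any of boxes 1, 3, and 4 (prior 1/4 each): box 2 is available, opened with probability 1/3; weight (1/4)·(1/3) = 1/12 each.
If it is in box 2 (prior 1/4): the host opened box 2, so this case is ruled out; weight (1/4)·0 = 0.
The weights sum to 1/4.
So P(the gold coin in box 3 | the host opened box 2) = (1/12) / (1/4) = 1/3.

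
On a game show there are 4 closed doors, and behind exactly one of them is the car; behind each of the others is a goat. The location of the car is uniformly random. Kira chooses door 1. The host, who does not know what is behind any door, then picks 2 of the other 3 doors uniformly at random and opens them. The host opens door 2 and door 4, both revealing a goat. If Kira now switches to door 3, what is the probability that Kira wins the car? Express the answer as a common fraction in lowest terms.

1/2

Condition on the true location of the car.
If it is behind either of doors 1 and 3 (prior 1/4 each): the host picks exactly this set with probability 1/3 regardless, and none is the prize; weight (1/4)·(1/3) = 1/12 each.
If it is behind either of doors 2 and 4 (prior 1/4 each): that door was opened and seen not to hold the prize — ruled out; weight (1/4)·0 = 0 each.
The weights sum to 1/6.
So P(the car behind door 3 | the host opened door 2 and door 4) = (1/12) / (1/6) = 1/2.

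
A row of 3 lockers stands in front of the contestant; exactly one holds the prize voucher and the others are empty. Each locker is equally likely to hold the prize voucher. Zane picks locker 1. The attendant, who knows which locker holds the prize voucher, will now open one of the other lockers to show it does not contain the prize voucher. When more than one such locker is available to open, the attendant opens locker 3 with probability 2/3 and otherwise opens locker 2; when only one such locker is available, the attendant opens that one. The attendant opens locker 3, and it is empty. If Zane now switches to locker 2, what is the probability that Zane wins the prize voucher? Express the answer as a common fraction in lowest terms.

3/5

Apply Bayes' rule, conditioning on where the prize voucher actually is.
If it is in locker 1 (prior 1/3): locker 3 is available, opened with probability 2/3; weight (1/3)·(2/3) = 2/9.
If it is in locker 2 (prior 1/3): only locker 3 is available, probability 1; weight (1/3)·1 = 1/3.
If it is in locker 3 (prior 1/3): the attendant opened locker 3, so this case is ruled out; weight (1/3)·0 = 0.
The weights sum to 5/9.
So P(the prize voucher in locker 2 | the attendant opened locker 3) = (1/3) / (5/9) = 3/5.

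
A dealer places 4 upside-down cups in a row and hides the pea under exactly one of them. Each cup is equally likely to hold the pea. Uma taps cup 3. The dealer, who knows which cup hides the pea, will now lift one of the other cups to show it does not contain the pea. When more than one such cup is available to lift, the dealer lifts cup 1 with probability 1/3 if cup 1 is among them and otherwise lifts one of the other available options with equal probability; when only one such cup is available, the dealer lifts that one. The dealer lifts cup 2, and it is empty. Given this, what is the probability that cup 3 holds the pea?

2/9

Condition on the true location of the pea.
If it is under cup 1 (prior 1/4): cup 1 holds the prize so is unavailable; the dealer chooses uniformly among the 2 others, probability 1/2; weight (1/4)·(1/2) = 1/8.
If it is under cup 2 (prior 1/4): the dealer opened cup 2, so this case is ruled out; weight (1/4)·0 = 0.
If it is under cup 3 (prior 1/4): cup 1 is available but not opened; cup 2 gets probability (1 − 1/3)/2 = 1/3; weight (1/4)·(1/3) = 1/12.
If it is under cup 4 (prior 1/4): cup 1 is available but not opened, probability 2/3; weight (1/4)·(2/3) = 1/6.
The weights sum to 3/8.
So P(the pea under cup 3 | the dealer opened cup 2) = (1/12) / (3/8) = 2/9.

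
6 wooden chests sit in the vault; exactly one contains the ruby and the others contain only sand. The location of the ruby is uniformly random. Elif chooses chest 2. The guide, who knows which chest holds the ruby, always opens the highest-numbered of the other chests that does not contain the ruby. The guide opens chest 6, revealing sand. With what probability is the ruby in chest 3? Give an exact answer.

1/5

Consider each possible location of the ruby in turn.
If it is in any of chests 1, 2, 3, 4, and 5 (prior 1/6 each): chest 6 is the highest-numbered option available, probability 1; weight (1/6)·1 = 1/6 each.
If it is in chest 6 (prior 1/6): the guide opened chest 6, so this case is ruled out; weight (1/6)·0 = 0.
The weights sum to 5/6.
So P(the ruby in chest 3 | the guide opened chest 6) = (1/6) / (5/6) = 1/5.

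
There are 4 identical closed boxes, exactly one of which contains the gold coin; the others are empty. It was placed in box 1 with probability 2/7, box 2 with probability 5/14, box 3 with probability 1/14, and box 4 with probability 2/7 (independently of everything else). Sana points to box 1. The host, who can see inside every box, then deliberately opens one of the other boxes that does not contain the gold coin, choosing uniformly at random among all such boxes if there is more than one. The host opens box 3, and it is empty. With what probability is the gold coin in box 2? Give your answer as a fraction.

Condition on the true location of the gold coin.
If it is in box 1 (prior 2/7): the host has 3 equally likely choices, so probability 1/3; weight (2/7)·(1/3) = 2/21.
If it is in box 2 (prior 5/14): the host has 2 equally likely choices, so probability 1/2; weight (5/14)·(1/2) = 5/28.
If it is in box 3 (prior 1/14): the host opened box 3, so this case is ruled out; weight (1/14)·0 = 0.
If it is in box 4 (prior 2/7): the host has 2 equally likely choices, so probability 1/2; weight (2/7)·(1/2) = 1/7.
The weights sum to 5/12.
So P(the gold coin in box 2 | the host opened box 3) = (5/28) / (5/12) = 3/7.

3/7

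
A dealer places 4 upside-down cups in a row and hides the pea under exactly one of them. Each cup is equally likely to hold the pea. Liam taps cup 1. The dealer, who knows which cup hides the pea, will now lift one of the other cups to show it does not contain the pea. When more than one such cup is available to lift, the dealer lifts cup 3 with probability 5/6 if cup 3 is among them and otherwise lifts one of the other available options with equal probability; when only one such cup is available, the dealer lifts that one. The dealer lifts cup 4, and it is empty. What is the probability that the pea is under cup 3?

Apply Bayes' rule, conditioning on where the pea actually is.
If it is under cup 1 (prior 1/4): cup 3 is available but not opened; cup 4 gets probability (1 − 5/6)/2 = 1/12; weight (1/4)·(1/12) = 1/48.
If it is under cup 2 (prior 1/4): cup 3 is available but not opened, probability 1/6; weight (1/4)·(1/6) = 1/24.
If it is under cup 3 (prior 1/4): cup 3 holds the prize so is unavailable; the dealer chooses uniformly among the 2 others, probability 1/2; weight (1/4)·(1/2) = 1/8.
If it is under cup 4 (prior 1/4): the dealer opened cup 4, so this case is ruled out; weight (1/4)·0 = 0.
The weights sum to 3/16.
So P(the pea under cup 3 | the dealer opened cup 4) = (1/8) / (3/16) = 2/3.

2/3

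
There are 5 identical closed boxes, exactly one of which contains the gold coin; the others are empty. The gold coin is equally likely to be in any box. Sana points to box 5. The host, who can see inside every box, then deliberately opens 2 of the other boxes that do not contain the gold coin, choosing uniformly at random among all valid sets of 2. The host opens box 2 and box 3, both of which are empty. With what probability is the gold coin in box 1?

Condition on the true location of the gold coin.
If it is in either of boxes 1 and 4 (prior 1/5 each): the host has 3 equally likely choices, so probability 1/3; weight (1/5)·(1/3) = 1/15 each.
If it is in either of boxes 2 and 3 (prior 1/5 each): that box was opened and seen not to hold the prize — ruled out; weight (1/5)·0 = 0 each.
If it is in box 5 (prior 1/5): the host has 6 equally likely choices, so probability 1/6; weight (1/5)·(1/6) = 1/30.
The weights sum to 1/6.
So P(the gold coin in box 1 | the host opened box 2 and box 3) = (1/15) / (1/6) = 2/5.

2/5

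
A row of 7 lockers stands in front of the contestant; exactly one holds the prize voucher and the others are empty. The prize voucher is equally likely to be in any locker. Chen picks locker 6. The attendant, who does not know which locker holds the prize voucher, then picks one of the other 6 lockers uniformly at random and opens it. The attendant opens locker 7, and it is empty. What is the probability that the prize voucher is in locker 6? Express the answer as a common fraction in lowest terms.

Because the attendant chose which locker to open without knowing where the prize voucher is, the choice is independent of the prize location. Learning that locker 7 does not hold the prize voucher simply rules out that one location and leaves the remaining 6 lockers still equally likely by symmetry.
So P(the prize voucher in locker 6) = 1/6.

1/6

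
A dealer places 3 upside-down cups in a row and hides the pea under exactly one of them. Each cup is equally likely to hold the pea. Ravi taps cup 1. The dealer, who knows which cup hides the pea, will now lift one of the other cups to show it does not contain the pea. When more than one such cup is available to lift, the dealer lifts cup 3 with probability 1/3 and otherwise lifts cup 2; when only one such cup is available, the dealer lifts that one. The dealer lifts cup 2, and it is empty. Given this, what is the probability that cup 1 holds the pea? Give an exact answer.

2/5

Apply Bayes' rule, conditioning on where the pea actually is.
If it is under cup 1 (prior 1/3): cup 3 is available but not opened, probability 2/3; weight (1/3)·(2/3) = 2/9.
If it is under cup 2 (prior 1/3): the dealer opened cup 2, so this case is ruled out; weight (1/3)·0 = 0.
If it is under cup 3 (prior 1/3): only cup 2 is available, probability 1; weight (1/3)·1 = 1/3.
The weights sum to 5/9.
So P(the pea under cup 1 | the dealer opened cup 2) = (2/9) / (5/9) = 2/5.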